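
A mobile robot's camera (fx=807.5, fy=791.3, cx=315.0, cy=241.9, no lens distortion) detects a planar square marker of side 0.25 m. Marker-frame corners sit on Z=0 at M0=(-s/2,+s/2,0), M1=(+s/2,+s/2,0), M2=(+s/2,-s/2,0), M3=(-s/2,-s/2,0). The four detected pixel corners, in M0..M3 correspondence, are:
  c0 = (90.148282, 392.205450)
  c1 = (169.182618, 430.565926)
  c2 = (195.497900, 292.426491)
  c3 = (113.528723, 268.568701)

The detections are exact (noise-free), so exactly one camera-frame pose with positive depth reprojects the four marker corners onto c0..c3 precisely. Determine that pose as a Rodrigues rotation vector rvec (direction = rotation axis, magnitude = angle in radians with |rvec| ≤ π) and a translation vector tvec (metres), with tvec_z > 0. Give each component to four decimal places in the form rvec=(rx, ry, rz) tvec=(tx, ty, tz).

rvec=(-0.0555, 0.7228, 0.1825) tvec=(-0.3226, 0.1940, 1.4873)

Intrinsics K: fx=807.5, fy=791.3, cx=315.0, cy=241.9
Marker side s = 0.25 m; corners in marker frame (Z=0):
  M0 = (-0.1250, +0.1250, 0)
  M1 = (+0.1250, +0.1250, 0)
  M2 = (+0.1250, -0.1250, 0)
  M3 = (-0.1250, -0.1250, 0)
Detected image corners:
  c0 = (90.148282, 392.205450) px
  c1 = (169.182618, 430.565926) px
  c2 = (195.497900, 292.426491) px
  c3 = (113.528723, 268.568701) px
Planar DLT: solve 8×8 A·h = b for H (H[2,2]=1):
  H  [+258.74163 -97.87001 +139.83632]
  H  [-29.54872 +524.84711 +345.14480]
  H  [-0.44521 +0.00841 +1.00000]
B = K⁻¹H; ‖b₁‖=0.672378, ‖b₂‖=0.672378; λ = 2/(‖b₁‖+‖b₂‖) = 1.487258, sign → tz>0 ⇒ λ=+1.487258
r₁ = λ·B[:,0] = (+0.73485,+0.14688,-0.66214); r₂ = λ·B[:,1] = (-0.18514,+0.98263,+0.01251)
r₃ = r₁×r₂ = (+0.65248,+0.11340,+0.74928); SVD([r₁ r₂ r₃]) → R = UVᵀ:
  R  [+0.73485 -0.18514 +0.65248]
  R  [+0.14688 +0.98263 +0.11340]
  R  [-0.66214 +0.01251 +0.74928]
t = (-0.32262, +0.19405, +1.48726) m
tr R = 2.466758; θ = arccos((tr R − 1)/2) = 0.747517 rad = 42.830°
axis k = ((R−Rᵀ)₃₂, (R−Rᵀ)₁₃, (R−Rᵀ)₂₁) / (2 sinθ) = (-0.074203, +0.966884, +0.244193)
rvec = θ·k = (-0.055468, +0.722762, +0.182538)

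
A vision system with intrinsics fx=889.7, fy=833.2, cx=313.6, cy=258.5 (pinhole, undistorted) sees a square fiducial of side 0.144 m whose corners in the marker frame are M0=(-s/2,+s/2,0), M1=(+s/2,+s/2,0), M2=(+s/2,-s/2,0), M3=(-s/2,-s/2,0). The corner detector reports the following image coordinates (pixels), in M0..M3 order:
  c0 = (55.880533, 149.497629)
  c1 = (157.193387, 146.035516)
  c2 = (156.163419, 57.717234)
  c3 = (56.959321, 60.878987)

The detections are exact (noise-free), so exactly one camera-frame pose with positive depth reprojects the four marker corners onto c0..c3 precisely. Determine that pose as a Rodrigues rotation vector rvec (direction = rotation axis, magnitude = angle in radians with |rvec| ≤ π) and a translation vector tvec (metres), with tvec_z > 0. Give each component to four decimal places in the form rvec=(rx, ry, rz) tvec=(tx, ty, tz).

rvec=(-0.1891, -0.0194, -0.0418) tvec=(-0.2986, -0.2395, 1.2836)

Intrinsics K: fx=889.7, fy=833.2, cx=313.6, cy=258.5
Marker side s = 0.144 m; corners in marker frame (Z=0):
  M0 = (-0.0720, +0.0720, 0)
  M1 = (+0.0720, +0.0720, 0)
  M2 = (+0.0720, -0.0720, 0)
  M3 = (-0.0720, -0.0720, 0)
Detected image corners:
  c0 = (55.880533, 149.497629) px
  c1 = (157.193387, 146.035516) px
  c2 = (156.163419, 57.717234) px
  c3 = (56.959321, 60.878987) px
Planar DLT: solve 8×8 A·h = b for H (H[2,2]=1):
  H  [+698.09194 -15.72248 +106.61466]
  H  [-21.11368 +599.24108 +103.06500]
  H  [+0.01811 -0.14606 +1.00000]
B = K⁻¹H; ‖b₁‖=0.779080, ‖b₂‖=0.779080; λ = 2/(‖b₁‖+‖b₂‖) = 1.283565, sign → tz>0 ⇒ λ=+1.283565
r₁ = λ·B[:,0] = (+0.99894,-0.03974,+0.02324); r₂ = λ·B[:,1] = (+0.04340,+0.98131,-0.18748)
r₃ = r₁×r₂ = (-0.01536,+0.18829,+0.98199); SVD([r₁ r₂ r₃]) → R = UVᵀ:
  R  [+0.99894 +0.04340 -0.01536]
  R  [-0.03974 +0.98131 +0.18829]
  R  [+0.02324 -0.18748 +0.98199]
t = (-0.29862, -0.23945, +1.28356) m
tr R = 2.962244; θ = arccos((tr R − 1)/2) = 0.194617 rad = 11.151°
axis k = ((R−Rᵀ)₃₂, (R−Rᵀ)₁₃, (R−Rᵀ)₂₁) / (2 sinθ) = (-0.971513, -0.099809, -0.214944)
rvec = θ·k = (-0.189073, -0.019425, -0.041832)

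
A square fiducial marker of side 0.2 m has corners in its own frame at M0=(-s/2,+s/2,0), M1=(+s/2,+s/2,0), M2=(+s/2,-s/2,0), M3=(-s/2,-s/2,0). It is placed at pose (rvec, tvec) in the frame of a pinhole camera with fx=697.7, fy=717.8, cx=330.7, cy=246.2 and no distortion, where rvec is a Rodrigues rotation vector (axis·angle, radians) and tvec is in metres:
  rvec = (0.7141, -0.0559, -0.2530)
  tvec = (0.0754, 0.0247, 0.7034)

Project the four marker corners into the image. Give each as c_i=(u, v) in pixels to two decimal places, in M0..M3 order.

c0=(330.37, 359.76) c1=(506.87, 314.22) c2=(496.94, 163.84) c3=(284.55, 220.33)

Intrinsics K: fx=697.7, fy=717.8, cx=330.7, cy=246.2
Marker side s = 0.2 m; corners in marker frame (Z=0):
  M0 = (-0.1000, +0.1000, 0)
  M1 = (+0.1000, +0.1000, 0)
  M2 = (+0.1000, -0.1000, 0)
  M3 = (-0.1000, -0.1000, 0)
rvec = (0.7141, -0.0559, -0.2530), |rvec| = θ = 0.75965 rad = 43.525°
Rodrigues: sinθ=0.68867, 1−cosθ=0.27492; R = I + sinθ·[k]× + (1−cosθ)·[k]×²:
    [+0.96802 +0.21034 -0.13675]
    [-0.24838 +0.72656 -0.64064]
    [-0.03540 +0.65411 +0.75557]
t = (0.0754, 0.0247, 0.7034) m
M0: Pc = R·M0+t = (-0.00037, +0.12219, +0.77235); u = 697.7·(-0.00037)/0.77235 + 330.7 = 330.3680, v = 717.8·(+0.12219)/0.77235 + 246.2 = 359.7636
M1: Pc = R·M1+t = (+0.19324, +0.07252, +0.76527); u = 697.7·(+0.19324)/0.76527 + 330.7 = 506.8736, v = 717.8·(+0.07252)/0.76527 + 246.2 = 314.2202
M2: Pc = R·M2+t = (+0.15117, -0.07279, +0.63445); u = 697.7·(+0.15117)/0.63445 + 330.7 = 496.9379, v = 717.8·(-0.07279)/0.63445 + 246.2 = 163.8426
M3: Pc = R·M3+t = (-0.04244, -0.02312, +0.64153); u = 697.7·(-0.04244)/0.64153 + 330.7 = 284.5485, v = 717.8·(-0.02312)/0.64153 + 246.2 = 220.3327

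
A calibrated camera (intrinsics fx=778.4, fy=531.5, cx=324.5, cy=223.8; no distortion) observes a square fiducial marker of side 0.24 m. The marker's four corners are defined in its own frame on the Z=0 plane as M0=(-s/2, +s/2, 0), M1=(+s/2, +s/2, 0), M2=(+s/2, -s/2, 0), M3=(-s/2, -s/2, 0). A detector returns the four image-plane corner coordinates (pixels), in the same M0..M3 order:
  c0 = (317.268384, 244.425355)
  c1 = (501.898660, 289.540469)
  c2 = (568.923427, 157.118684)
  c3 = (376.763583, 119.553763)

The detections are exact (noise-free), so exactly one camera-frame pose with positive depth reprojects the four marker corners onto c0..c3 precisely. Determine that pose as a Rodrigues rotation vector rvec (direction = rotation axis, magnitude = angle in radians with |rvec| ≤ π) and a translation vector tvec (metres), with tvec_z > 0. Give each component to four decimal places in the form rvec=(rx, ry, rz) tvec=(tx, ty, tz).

rvec=(0.0306, 0.2666, 0.3217) tvec=(0.1375, -0.0377, 0.9443)

Intrinsics K: fx=778.4, fy=531.5, cx=324.5, cy=223.8
Marker side s = 0.24 m; corners in marker frame (Z=0):
  M0 = (-0.1200, +0.1200, 0)
  M1 = (+0.1200, +0.1200, 0)
  M2 = (+0.1200, -0.1200, 0)
  M3 = (-0.1200, -0.1200, 0)
Detected image corners:
  c0 = (317.268384, 244.425355) px
  c1 = (501.898660, 289.540469) px
  c2 = (568.923427, 157.118684) px
  c3 = (376.763583, 119.553763) px
Planar DLT: solve 8×8 A·h = b for H (H[2,2]=1):
  H  [+666.13899 -229.45862 +437.88334]
  H  [+117.87362 +550.96171 +202.58041]
  H  [-0.26902 +0.07619 +1.00000]
B = K⁻¹H; ‖b₁‖=1.059021, ‖b₂‖=1.059021; λ = 2/(‖b₁‖+‖b₂‖) = 0.944269, sign → tz>0 ⇒ λ=+0.944269
r₁ = λ·B[:,0] = (+0.91399,+0.31638,-0.25403); r₂ = λ·B[:,1] = (-0.30835,+0.94855,+0.07195)
r₃ = r₁×r₂ = (+0.26372,+0.01257,+0.96452); SVD([r₁ r₂ r₃]) → R = UVᵀ:
  R  [+0.91399 -0.30835 +0.26372]
  R  [+0.31638 +0.94855 +0.01257]
  R  [-0.25403 +0.07195 +0.96452]
t = (+0.13754, -0.03770, +0.94427) m
tr R = 2.827052; θ = arccos((tr R − 1)/2) = 0.418927 rad = 24.003°
axis k = ((R−Rᵀ)₃₂, (R−Rᵀ)₁₃, (R−Rᵀ)₂₁) / (2 sinθ) = (+0.072986, +0.636405, +0.767894)
rvec = θ·k = (+0.030576, +0.266607, +0.321692)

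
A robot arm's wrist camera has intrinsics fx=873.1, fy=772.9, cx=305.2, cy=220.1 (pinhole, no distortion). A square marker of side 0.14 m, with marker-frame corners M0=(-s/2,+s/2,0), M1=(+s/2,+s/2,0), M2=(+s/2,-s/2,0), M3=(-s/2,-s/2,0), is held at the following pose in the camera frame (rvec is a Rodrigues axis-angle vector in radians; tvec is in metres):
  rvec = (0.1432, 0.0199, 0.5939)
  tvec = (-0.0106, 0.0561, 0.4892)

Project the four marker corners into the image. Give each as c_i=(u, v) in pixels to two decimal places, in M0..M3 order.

c0=(116.42, 335.56) c1=(320.00, 455.66) c2=(461.96, 280.99) c3=(250.96, 154.80)

Intrinsics K: fx=873.1, fy=772.9, cx=305.2, cy=220.1
Marker side s = 0.14 m; corners in marker frame (Z=0):
  M0 = (-0.0700, +0.0700, 0)
  M1 = (+0.0700, +0.0700, 0)
  M2 = (+0.0700, -0.0700, 0)
  M3 = (-0.0700, -0.0700, 0)
rvec = (0.1432, 0.0199, 0.5939), |rvec| = θ = 0.61124 rad = 35.022°
Rodrigues: sinθ=0.57389, 1−cosθ=0.18107; R = I + sinθ·[k]× + (1−cosθ)·[k]×²:
    [+0.82887 -0.55622 +0.05990]
    [+0.55898 +0.81913 -0.12872]
    [+0.02253 +0.14018 +0.98987]
t = (-0.0106, 0.0561, 0.4892) m
M0: Pc = R·M0+t = (-0.10756, +0.07431, +0.49744); u = 873.1·(-0.10756)/0.49744 + 305.2 = 116.4163, v = 772.9·(+0.07431)/0.49744 + 220.1 = 335.5607
M1: Pc = R·M1+t = (+0.00849, +0.15257, +0.50059); u = 873.1·(+0.00849)/0.50059 + 305.2 = 320.0000, v = 772.9·(+0.15257)/0.50059 + 220.1 = 455.6614
M2: Pc = R·M2+t = (+0.08636, +0.03789, +0.48096); u = 873.1·(+0.08636)/0.48096 + 305.2 = 461.9639, v = 772.9·(+0.03789)/0.48096 + 220.1 = 280.9884
M3: Pc = R·M3+t = (-0.02969, -0.04037, +0.47781); u = 873.1·(-0.02969)/0.47781 + 305.2 = 250.9558, v = 772.9·(-0.04037)/0.47781 + 220.1 = 154.8017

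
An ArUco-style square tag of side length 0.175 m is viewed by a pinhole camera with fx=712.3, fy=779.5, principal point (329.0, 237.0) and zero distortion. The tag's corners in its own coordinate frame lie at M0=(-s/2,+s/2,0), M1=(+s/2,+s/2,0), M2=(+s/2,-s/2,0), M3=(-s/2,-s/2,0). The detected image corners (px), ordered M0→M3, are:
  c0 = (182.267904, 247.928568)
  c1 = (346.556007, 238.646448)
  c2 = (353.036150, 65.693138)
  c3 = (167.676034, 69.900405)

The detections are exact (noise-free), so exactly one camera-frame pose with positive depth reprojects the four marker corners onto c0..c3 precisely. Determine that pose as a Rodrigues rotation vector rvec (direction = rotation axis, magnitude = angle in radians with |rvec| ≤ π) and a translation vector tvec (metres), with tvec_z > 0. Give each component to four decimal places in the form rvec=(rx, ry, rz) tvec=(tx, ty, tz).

Intrinsics K: fx=712.3, fy=779.5, cx=329.0, cy=237.0
Marker side s = 0.175 m; corners in marker frame (Z=0):
  M0 = (-0.0875, +0.0875, 0)
  M1 = (+0.0875, +0.0875, 0)
  M2 = (+0.0875, -0.0875, 0)
  M3 = (-0.0875, -0.0875, 0)
Detected image corners:
  c0 = (182.267904, 247.928568) px
  c1 = (346.556007, 238.646448) px
  c2 = (353.036150, 65.693138) px
  c3 = (167.676034, 69.900405) px
Planar DLT: solve 8×8 A·h = b for H (H[2,2]=1):
  H  [+1045.64870 +201.72040 +263.97051]
  H  [-9.61574 +1109.00088 +160.73959]
  H  [+0.19155 +0.68431 +1.00000]
B = K⁻¹H; ‖b₁‖=1.394538, ‖b₂‖=1.394538; λ = 2/(‖b₁‖+‖b₂‖) = 0.717083, sign → tz>0 ⇒ λ=+0.717083
r₁ = λ·B[:,0] = (+0.98923,-0.05061,+0.13735); r₂ = λ·B[:,1] = (-0.02358,+0.87100,+0.49071)
r₃ = r₁×r₂ = (-0.14447,-0.48866,+0.86043); SVD([r₁ r₂ r₃]) → R = UVᵀ:
  R  [+0.98923 -0.02358 -0.14447]
  R  [-0.05061 +0.87100 -0.48866]
  R  [+0.13735 +0.49071 +0.86043]
t = (-0.06547, -0.07015, +0.71708) m
tr R = 2.720661; θ = arccos((tr R − 1)/2) = 0.534879 rad = 30.646°
axis k = ((R−Rᵀ)₃₂, (R−Rᵀ)₁₃, (R−Rᵀ)₂₁) / (2 sinθ) = (+0.960665, -0.276442, -0.026515)
rvec = θ·k = (+0.513839, -0.147863, -0.014182)

rvec=(0.5138, -0.1479, -0.0142) tvec=(-0.0655, -0.0702, 0.7171)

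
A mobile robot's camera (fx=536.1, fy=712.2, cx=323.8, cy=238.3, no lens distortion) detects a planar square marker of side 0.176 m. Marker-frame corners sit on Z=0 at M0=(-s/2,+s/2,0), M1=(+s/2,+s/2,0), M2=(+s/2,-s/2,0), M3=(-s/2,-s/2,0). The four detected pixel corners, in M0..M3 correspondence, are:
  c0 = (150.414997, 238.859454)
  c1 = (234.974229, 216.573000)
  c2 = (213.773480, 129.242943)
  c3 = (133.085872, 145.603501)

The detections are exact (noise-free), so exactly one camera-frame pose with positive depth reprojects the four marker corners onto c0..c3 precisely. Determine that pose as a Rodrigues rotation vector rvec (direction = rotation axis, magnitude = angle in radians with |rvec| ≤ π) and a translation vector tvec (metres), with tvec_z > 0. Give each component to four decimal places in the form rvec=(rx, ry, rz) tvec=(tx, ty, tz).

rvec=(-0.4577, -0.3011, -0.2884) tvec=(-0.3003, -0.0926, 1.1504)

Intrinsics K: fx=536.1, fy=712.2, cx=323.8, cy=238.3
Marker side s = 0.176 m; corners in marker frame (Z=0):
  M0 = (-0.0880, +0.0880, 0)
  M1 = (+0.0880, +0.0880, 0)
  M2 = (+0.0880, -0.0880, 0)
  M3 = (-0.0880, -0.0880, 0)
Detected image corners:
  c0 = (150.414997, 238.859454) px
  c1 = (234.974229, 216.573000) px
  c2 = (213.773480, 129.242943) px
  c3 = (133.085872, 145.603501) px
Planar DLT: solve 8×8 A·h = b for H (H[2,2]=1):
  H  [+524.20949 +48.16854 +183.87090]
  H  [-54.35860 +451.16573 +180.97740]
  H  [+0.30090 -0.33640 +1.00000]
B = K⁻¹H; ‖b₁‖=0.869260, ‖b₂‖=0.869260; λ = 2/(‖b₁‖+‖b₂‖) = 1.150404, sign → tz>0 ⇒ λ=+1.150404
r₁ = λ·B[:,0] = (+0.91581,-0.20363,+0.34616); r₂ = λ·B[:,1] = (+0.33711,+0.85825,-0.38700)
r₃ = r₁×r₂ = (-0.21829,+0.47111,+0.85464); SVD([r₁ r₂ r₃]) → R = UVᵀ:
  R  [+0.91581 +0.33711 -0.21829]
  R  [-0.20363 +0.85825 +0.47111]
  R  [+0.34616 -0.38700 +0.85464]
t = (-0.30027, -0.09259, +1.15040) m
tr R = 2.628697; θ = arccos((tr R − 1)/2) = 0.619191 rad = 35.477°
axis k = ((R−Rᵀ)₃₂, (R−Rᵀ)₁₃, (R−Rᵀ)₂₁) / (2 sinθ) = (-0.739270, -0.486276, -0.465850)
rvec = θ·k = (-0.457749, -0.301098, -0.288450)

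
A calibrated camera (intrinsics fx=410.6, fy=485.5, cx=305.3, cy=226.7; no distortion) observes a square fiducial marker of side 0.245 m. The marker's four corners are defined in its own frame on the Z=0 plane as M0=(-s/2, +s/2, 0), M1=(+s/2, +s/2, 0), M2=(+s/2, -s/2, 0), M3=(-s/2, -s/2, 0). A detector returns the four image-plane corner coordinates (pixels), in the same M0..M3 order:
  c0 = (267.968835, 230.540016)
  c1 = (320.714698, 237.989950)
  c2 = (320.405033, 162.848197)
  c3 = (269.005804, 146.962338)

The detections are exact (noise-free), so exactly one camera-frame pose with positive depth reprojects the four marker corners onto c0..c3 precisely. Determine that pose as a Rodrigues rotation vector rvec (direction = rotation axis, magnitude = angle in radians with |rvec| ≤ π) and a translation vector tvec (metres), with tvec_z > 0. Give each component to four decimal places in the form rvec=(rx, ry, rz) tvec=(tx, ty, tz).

Intrinsics K: fx=410.6, fy=485.5, cx=305.3, cy=226.7
Marker side s = 0.245 m; corners in marker frame (Z=0):
  M0 = (-0.1225, +0.1225, 0)
  M1 = (+0.1225, +0.1225, 0)
  M2 = (+0.1225, -0.1225, 0)
  M3 = (-0.1225, -0.1225, 0)
Detected image corners:
  c0 = (267.968835, 230.540016) px
  c1 = (320.714698, 237.989950) px
  c2 = (320.405033, 162.848197) px
  c3 = (269.005804, 146.962338) px
Planar DLT: solve 8×8 A·h = b for H (H[2,2]=1):
  H  [+344.72849 -31.49792 +295.95773]
  H  [+135.19615 +303.04123 +194.40812]
  H  [+0.44894 -0.10242 +1.00000]
B = K⁻¹H; ‖b₁‖=0.679767, ‖b₂‖=0.679767; λ = 2/(‖b₁‖+‖b₂‖) = 1.471091, sign → tz>0 ⇒ λ=+1.471091
r₁ = λ·B[:,0] = (+0.74403,+0.10127,+0.66042); r₂ = λ·B[:,1] = (-0.00082,+0.98858,-0.15067)
r₃ = r₁×r₂ = (-0.66814,+0.11156,+0.73562); SVD([r₁ r₂ r₃]) → R = UVᵀ:
  R  [+0.74403 -0.00082 -0.66814]
  R  [+0.10127 +0.98858 +0.11156]
  R  [+0.66042 -0.15067 +0.73562]
t = (-0.03347, -0.09785, +1.47109) m
tr R = 2.468237; θ = arccos((tr R − 1)/2) = 0.746428 rad = 42.767°
axis k = ((R−Rᵀ)₃₂, (R−Rᵀ)₁₃, (R−Rᵀ)₂₁) / (2 sinθ) = (-0.193091, -0.978297, +0.075178)
rvec = θ·k = (-0.144129, -0.730228, +0.056115)

rvec=(-0.1441, -0.7302, 0.0561) tvec=(-0.0335, -0.0978, 1.4711)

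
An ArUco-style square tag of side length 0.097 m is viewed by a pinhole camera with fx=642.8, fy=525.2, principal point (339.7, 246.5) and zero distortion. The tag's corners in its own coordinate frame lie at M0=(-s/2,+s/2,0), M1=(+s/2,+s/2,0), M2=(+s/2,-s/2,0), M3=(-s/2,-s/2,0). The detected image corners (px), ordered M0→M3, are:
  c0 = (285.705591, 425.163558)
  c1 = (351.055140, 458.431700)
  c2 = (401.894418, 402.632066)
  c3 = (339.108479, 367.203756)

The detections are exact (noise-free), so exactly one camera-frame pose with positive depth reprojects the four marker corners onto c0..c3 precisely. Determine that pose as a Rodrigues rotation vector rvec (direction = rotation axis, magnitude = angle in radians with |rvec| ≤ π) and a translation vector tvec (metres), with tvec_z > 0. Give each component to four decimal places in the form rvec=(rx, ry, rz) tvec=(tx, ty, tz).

rvec=(0.0596, -0.3204, 0.6532) tvec=(0.0062, 0.2306, 0.7247)

Intrinsics K: fx=642.8, fy=525.2, cx=339.7, cy=246.5
Marker side s = 0.097 m; corners in marker frame (Z=0):
  M0 = (-0.0485, +0.0485, 0)
  M1 = (+0.0485, +0.0485, 0)
  M2 = (+0.0485, -0.0485, 0)
  M3 = (-0.0485, -0.0485, 0)
Detected image corners:
  c0 = (285.705591, 425.163558) px
  c1 = (351.055140, 458.431700) px
  c2 = (401.894418, 402.632066) px
  c3 = (339.108479, 367.203756) px
Planar DLT: solve 8×8 A·h = b for H (H[2,2]=1):
  H  [+808.41948 -558.76655 +345.18800]
  H  [+531.71299 +560.10169 +413.62865]
  H  [+0.42959 -0.06303 +1.00000]
B = K⁻¹H; ‖b₁‖=1.379891, ‖b₂‖=1.379891; λ = 2/(‖b₁‖+‖b₂‖) = 0.724695, sign → tz>0 ⇒ λ=+0.724695
r₁ = λ·B[:,0] = (+0.74689,+0.58757,+0.31132); r₂ = λ·B[:,1] = (-0.60581,+0.79429,-0.04568)
r₃ = r₁×r₂ = (-0.27412,-0.15448,+0.94921); SVD([r₁ r₂ r₃]) → R = UVᵀ:
  R  [+0.74689 -0.60581 -0.27412]
  R  [+0.58757 +0.79429 -0.15448]
  R  [+0.31132 -0.04568 +0.94921]
t = (+0.00619, +0.23061, +0.72469) m
tr R = 2.490391; θ = arccos((tr R − 1)/2) = 0.729968 rad = 41.824°
axis k = ((R−Rᵀ)₃₂, (R−Rᵀ)₁₃, (R−Rᵀ)₂₁) / (2 sinθ) = (+0.081582, -0.438962, +0.894794)
rvec = θ·k = (+0.059552, -0.320428, +0.653171)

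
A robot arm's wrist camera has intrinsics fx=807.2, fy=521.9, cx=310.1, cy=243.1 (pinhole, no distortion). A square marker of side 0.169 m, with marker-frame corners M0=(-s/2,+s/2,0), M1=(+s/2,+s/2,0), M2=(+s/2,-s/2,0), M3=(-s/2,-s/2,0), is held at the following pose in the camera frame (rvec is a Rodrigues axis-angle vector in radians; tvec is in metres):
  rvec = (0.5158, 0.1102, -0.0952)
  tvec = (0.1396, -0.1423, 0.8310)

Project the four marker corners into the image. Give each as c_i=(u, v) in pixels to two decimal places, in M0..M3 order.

c0=(370.42, 205.37) c1=(528.71, 197.97) c2=(531.03, 95.19) c3=(356.43, 106.15)

Intrinsics K: fx=807.2, fy=521.9, cx=310.1, cy=243.1
Marker side s = 0.169 m; corners in marker frame (Z=0):
  M0 = (-0.0845, +0.0845, 0)
  M1 = (+0.0845, +0.0845, 0)
  M2 = (+0.0845, -0.0845, 0)
  M3 = (-0.0845, -0.0845, 0)
rvec = (0.5158, 0.1102, -0.0952), |rvec| = θ = 0.53596 rad = 30.708°
Rodrigues: sinθ=0.51067, 1−cosθ=0.14022; R = I + sinθ·[k]× + (1−cosθ)·[k]×²:
    [+0.98965 +0.11845 +0.08103]
    [-0.06296 +0.86571 -0.49658]
    [-0.12897 +0.48634 +0.86420]
t = (0.1396, -0.1423, 0.8310) m
M0: Pc = R·M0+t = (+0.06598, -0.06383, +0.88299); u = 807.2·(+0.06598)/0.88299 + 310.1 = 370.4202, v = 521.9·(-0.06383)/0.88299 + 243.1 = 205.3741
M1: Pc = R·M1+t = (+0.23323, -0.07447, +0.86120); u = 807.2·(+0.23323)/0.86120 + 310.1 = 528.7107, v = 521.9·(-0.07447)/0.86120 + 243.1 = 197.9711
M2: Pc = R·M2+t = (+0.21322, -0.22077, +0.77901); u = 807.2·(+0.21322)/0.77901 + 310.1 = 531.0325, v = 521.9·(-0.22077)/0.77901 + 243.1 = 95.1924
M3: Pc = R·M3+t = (+0.04597, -0.21013, +0.80080); u = 807.2·(+0.04597)/0.80080 + 310.1 = 356.4326, v = 521.9·(-0.21013)/0.80080 + 243.1 = 106.1526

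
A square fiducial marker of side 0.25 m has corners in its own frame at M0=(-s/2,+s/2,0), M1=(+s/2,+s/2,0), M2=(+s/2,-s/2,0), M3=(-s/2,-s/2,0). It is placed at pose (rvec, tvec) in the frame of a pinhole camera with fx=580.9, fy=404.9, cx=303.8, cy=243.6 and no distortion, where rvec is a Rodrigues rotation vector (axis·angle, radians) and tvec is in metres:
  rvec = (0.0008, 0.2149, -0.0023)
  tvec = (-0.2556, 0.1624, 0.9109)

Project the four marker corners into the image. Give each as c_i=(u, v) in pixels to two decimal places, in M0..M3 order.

Intrinsics K: fx=580.9, fy=404.9, cx=303.8, cy=243.6
Marker side s = 0.25 m; corners in marker frame (Z=0):
  M0 = (-0.1250, +0.1250, 0)
  M1 = (+0.1250, +0.1250, 0)
  M2 = (+0.1250, -0.1250, 0)
  M3 = (-0.1250, -0.1250, 0)
rvec = (0.0008, 0.2149, -0.0023), |rvec| = θ = 0.21491 rad = 12.314°
Rodrigues: sinθ=0.21326, 1−cosθ=0.02301; R = I + sinθ·[k]× + (1−cosθ)·[k]×²:
    [+0.97700 +0.00237 +0.21325]
    [-0.00220 +1.00000 -0.00104]
    [-0.21325 +0.00055 +0.97700]
t = (-0.2556, 0.1624, 0.9109) m
M0: Pc = R·M0+t = (-0.37743, +0.28767, +0.93762); u = 580.9·(-0.37743)/0.93762 + 303.8 = 69.9664, v = 404.9·(+0.28767)/0.93762 + 243.6 = 367.8280
M1: Pc = R·M1+t = (-0.13318, +0.28713, +0.88431); u = 580.9·(-0.13318)/0.88431 + 303.8 = 216.3150, v = 404.9·(+0.28713)/0.88431 + 243.6 = 375.0659
M2: Pc = R·M2+t = (-0.13377, +0.03713, +0.88418); u = 580.9·(-0.13377)/0.88418 + 303.8 = 215.9125, v = 404.9·(+0.03713)/0.88418 + 243.6 = 260.6014
M3: Pc = R·M3+t = (-0.37802, +0.03767, +0.93749); u = 580.9·(-0.37802)/0.93749 + 303.8 = 69.5655, v = 404.9·(+0.03767)/0.93749 + 243.6 = 259.8718

c0=(69.97, 367.83) c1=(216.32, 375.07) c2=(215.91, 260.60) c3=(69.57, 259.87)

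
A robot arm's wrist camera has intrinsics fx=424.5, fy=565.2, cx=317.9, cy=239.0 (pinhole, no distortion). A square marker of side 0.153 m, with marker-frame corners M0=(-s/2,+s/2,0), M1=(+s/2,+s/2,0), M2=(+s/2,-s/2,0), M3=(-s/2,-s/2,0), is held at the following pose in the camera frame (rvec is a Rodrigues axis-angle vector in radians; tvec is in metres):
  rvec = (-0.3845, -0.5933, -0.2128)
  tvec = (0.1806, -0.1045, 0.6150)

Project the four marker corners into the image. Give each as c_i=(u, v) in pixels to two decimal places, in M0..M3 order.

c0=(427.65, 209.57) c1=(494.96, 202.13) c2=(454.55, 89.36) c3=(386.24, 79.37)

Intrinsics K: fx=424.5, fy=565.2, cx=317.9, cy=239.0
Marker side s = 0.153 m; corners in marker frame (Z=0):
  M0 = (-0.0765, +0.0765, 0)
  M1 = (+0.0765, +0.0765, 0)
  M2 = (+0.0765, -0.0765, 0)
  M3 = (-0.0765, -0.0765, 0)
rvec = (-0.3845, -0.5933, -0.2128), |rvec| = θ = 0.73833 rad = 42.303°
Rodrigues: sinθ=0.67305, 1−cosθ=0.26041; R = I + sinθ·[k]× + (1−cosθ)·[k]×²:
    [+0.81022 +0.30296 -0.50176]
    [-0.08501 +0.90775 +0.41082]
    [+0.57993 -0.29020 +0.76123]
t = (0.1806, -0.1045, 0.6150) m
M0: Pc = R·M0+t = (+0.14179, -0.02855, +0.54844); u = 424.5·(+0.14179)/0.54844 + 317.9 = 427.6521, v = 565.2·(-0.02855)/0.54844 + 239.0 = 209.5732
M1: Pc = R·M1+t = (+0.26576, -0.04156, +0.63716); u = 424.5·(+0.26576)/0.63716 + 317.9 = 494.9567, v = 565.2·(-0.04156)/0.63716 + 239.0 = 202.1332
M2: Pc = R·M2+t = (+0.21941, -0.18045, +0.68156); u = 424.5·(+0.21941)/0.68156 + 317.9 = 454.5525, v = 565.2·(-0.18045)/0.68156 + 239.0 = 89.3619
M3: Pc = R·M3+t = (+0.09544, -0.16744, +0.59284); u = 424.5·(+0.09544)/0.59284 + 317.9 = 386.2413, v = 565.2·(-0.16744)/0.59284 + 239.0 = 79.3661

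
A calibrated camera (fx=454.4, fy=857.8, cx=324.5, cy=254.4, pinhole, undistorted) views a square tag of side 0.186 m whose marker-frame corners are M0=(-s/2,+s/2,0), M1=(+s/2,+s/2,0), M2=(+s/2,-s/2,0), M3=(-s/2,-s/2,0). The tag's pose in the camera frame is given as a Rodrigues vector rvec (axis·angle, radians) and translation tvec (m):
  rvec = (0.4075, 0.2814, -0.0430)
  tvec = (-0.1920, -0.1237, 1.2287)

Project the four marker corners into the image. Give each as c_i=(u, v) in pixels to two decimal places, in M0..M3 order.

c0=(228.63, 227.99) c1=(290.15, 228.80) c2=(280.99, 101.76) c3=(216.24, 106.29)

Intrinsics K: fx=454.4, fy=857.8, cx=324.5, cy=254.4
Marker side s = 0.186 m; corners in marker frame (Z=0):
  M0 = (-0.0930, +0.0930, 0)
  M1 = (+0.0930, +0.0930, 0)
  M2 = (+0.0930, -0.0930, 0)
  M3 = (-0.0930, -0.0930, 0)
rvec = (0.4075, 0.2814, -0.0430), |rvec| = θ = 0.49708 rad = 28.481°
Rodrigues: sinθ=0.47686, 1−cosθ=0.12102; R = I + sinθ·[k]× + (1−cosθ)·[k]×²:
    [+0.96031 +0.09742 +0.26137]
    [+0.01491 +0.91776 -0.39685]
    [-0.27854 +0.38500 +0.87988]
t = (-0.1920, -0.1237, 1.2287) m
M0: Pc = R·M0+t = (-0.27225, -0.03974, +1.29041); u = 454.4·(-0.27225)/1.29041 + 324.5 = 228.6311, v = 857.8·(-0.03974)/1.29041 + 254.4 = 227.9861
M1: Pc = R·M1+t = (-0.09363, -0.03696, +1.23860); u = 454.4·(-0.09363)/1.23860 + 324.5 = 290.1498, v = 857.8·(-0.03696)/1.23860 + 254.4 = 228.8023
M2: Pc = R·M2+t = (-0.11175, -0.20766, +1.16699); u = 454.4·(-0.11175)/1.16699 + 324.5 = 280.9868, v = 857.8·(-0.20766)/1.16699 + 254.4 = 101.7554
M3: Pc = R·M3+t = (-0.29037, -0.21044, +1.21880); u = 454.4·(-0.29037)/1.21880 + 324.5 = 216.2431, v = 857.8·(-0.21044)/1.21880 + 254.4 = 106.2916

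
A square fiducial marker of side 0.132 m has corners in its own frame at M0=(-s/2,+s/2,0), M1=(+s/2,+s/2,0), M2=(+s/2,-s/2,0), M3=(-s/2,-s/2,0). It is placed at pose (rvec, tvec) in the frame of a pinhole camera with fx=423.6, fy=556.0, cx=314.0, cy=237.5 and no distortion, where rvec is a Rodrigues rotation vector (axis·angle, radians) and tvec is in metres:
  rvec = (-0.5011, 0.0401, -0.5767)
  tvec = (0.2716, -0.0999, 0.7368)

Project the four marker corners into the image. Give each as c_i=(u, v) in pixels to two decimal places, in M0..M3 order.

Intrinsics K: fx=423.6, fy=556.0, cx=314.0, cy=237.5
Marker side s = 0.132 m; corners in marker frame (Z=0):
  M0 = (-0.0660, +0.0660, 0)
  M1 = (+0.0660, +0.0660, 0)
  M2 = (+0.0660, -0.0660, 0)
  M3 = (-0.0660, -0.0660, 0)
rvec = (-0.5011, 0.0401, -0.5767), |rvec| = θ = 0.76504 rad = 43.834°
Rodrigues: sinθ=0.69257, 1−cosθ=0.27865; R = I + sinθ·[k]× + (1−cosθ)·[k]×²:
    [+0.84090 +0.51250 +0.17388]
    [-0.53163 +0.72212 +0.44262]
    [+0.10128 -0.46464 +0.87969]
t = (0.2716, -0.0999, 0.7368) m
M0: Pc = R·M0+t = (+0.24993, -0.01715, +0.69945); u = 423.6·(+0.24993)/0.69945 + 314.0 = 465.3599, v = 556.0·(-0.01715)/0.69945 + 237.5 = 223.8654
M1: Pc = R·M1+t = (+0.36092, -0.08733, +0.71282); u = 423.6·(+0.36092)/0.71282 + 314.0 = 528.4832, v = 556.0·(-0.08733)/0.71282 + 237.5 = 169.3839
M2: Pc = R·M2+t = (+0.29327, -0.18265, +0.77415); u = 423.6·(+0.29327)/0.77415 + 314.0 = 474.4739, v = 556.0·(-0.18265)/0.77415 + 237.5 = 106.3213
M3: Pc = R·M3+t = (+0.18228, -0.11247, +0.76078); u = 423.6·(+0.18228)/0.76078 + 314.0 = 415.4903, v = 556.0·(-0.11247)/0.76078 + 237.5 = 155.3024

c0=(465.36, 223.87) c1=(528.48, 169.38) c2=(474.47, 106.32) c3=(415.49, 155.30)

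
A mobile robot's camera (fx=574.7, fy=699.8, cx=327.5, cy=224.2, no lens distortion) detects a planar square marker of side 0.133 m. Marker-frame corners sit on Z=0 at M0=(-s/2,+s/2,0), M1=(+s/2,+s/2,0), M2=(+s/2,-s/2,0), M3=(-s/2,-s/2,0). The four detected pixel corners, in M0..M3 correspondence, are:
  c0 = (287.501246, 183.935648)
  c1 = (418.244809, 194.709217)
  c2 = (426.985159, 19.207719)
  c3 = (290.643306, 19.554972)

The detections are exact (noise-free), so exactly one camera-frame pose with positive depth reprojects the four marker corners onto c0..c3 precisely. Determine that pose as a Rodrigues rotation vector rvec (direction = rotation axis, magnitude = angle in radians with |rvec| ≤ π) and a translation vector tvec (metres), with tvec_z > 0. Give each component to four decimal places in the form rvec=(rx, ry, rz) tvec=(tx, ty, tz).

rvec=(0.1574, 0.2884, 0.0581) tvec=(0.0252, -0.0940, 0.5559)

Intrinsics K: fx=574.7, fy=699.8, cx=327.5, cy=224.2
Marker side s = 0.133 m; corners in marker frame (Z=0):
  M0 = (-0.0665, +0.0665, 0)
  M1 = (+0.0665, +0.0665, 0)
  M2 = (+0.0665, -0.0665, 0)
  M3 = (-0.0665, -0.0665, 0)
Detected image corners:
  c0 = (287.501246, 183.935648) px
  c1 = (418.244809, 194.709217) px
  c2 = (426.985159, 19.207719) px
  c3 = (290.643306, 19.554972) px
Planar DLT: solve 8×8 A·h = b for H (H[2,2]=1):
  H  [+825.38935 +60.26013 +353.56114]
  H  [-12.27032 +1306.92519 +105.92014]
  H  [-0.50101 +0.29291 +1.00000]
B = K⁻¹H; ‖b₁‖=1.798822, ‖b₂‖=1.798822; λ = 2/(‖b₁‖+‖b₂‖) = 0.555919, sign → tz>0 ⇒ λ=+0.555919
r₁ = λ·B[:,0] = (+0.95714,+0.07948,-0.27852); r₂ = λ·B[:,1] = (-0.03450,+0.98605,+0.16283)
r₃ = r₁×r₂ = (+0.28758,-0.14624,+0.94653); SVD([r₁ r₂ r₃]) → R = UVᵀ:
  R  [+0.95714 -0.03450 +0.28758]
  R  [+0.07948 +0.98605 -0.14624]
  R  [-0.27852 +0.16283 +0.94653]
t = (+0.02521, -0.09396, +0.55592) m
tr R = 2.889711; θ = arccos((tr R − 1)/2) = 0.333643 rad = 19.116°
axis k = ((R−Rᵀ)₃₂, (R−Rᵀ)₁₃, (R−Rᵀ)₂₁) / (2 sinθ) = (+0.471893, +0.864309, +0.174032)
rvec = θ·k = (+0.157444, +0.288370, +0.058064)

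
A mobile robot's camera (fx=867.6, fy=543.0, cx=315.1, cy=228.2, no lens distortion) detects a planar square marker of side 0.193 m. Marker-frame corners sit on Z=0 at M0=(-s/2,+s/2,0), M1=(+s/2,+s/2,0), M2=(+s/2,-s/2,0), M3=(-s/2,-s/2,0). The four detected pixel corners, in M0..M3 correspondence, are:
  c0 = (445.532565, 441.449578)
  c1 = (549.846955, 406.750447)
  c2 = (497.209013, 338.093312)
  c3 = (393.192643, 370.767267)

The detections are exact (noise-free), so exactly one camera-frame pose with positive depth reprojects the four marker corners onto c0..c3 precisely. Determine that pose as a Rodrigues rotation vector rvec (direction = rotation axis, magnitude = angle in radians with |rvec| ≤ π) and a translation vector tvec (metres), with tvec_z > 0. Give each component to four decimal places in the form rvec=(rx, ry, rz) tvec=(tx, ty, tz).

rvec=(-0.1361, -0.1381, -0.4272) tvec=(0.2532, 0.4146, 1.4016)

Intrinsics K: fx=867.6, fy=543.0, cx=315.1, cy=228.2
Marker side s = 0.193 m; corners in marker frame (Z=0):
  M0 = (-0.0965, +0.0965, 0)
  M1 = (+0.0965, +0.0965, 0)
  M2 = (+0.0965, -0.0965, 0)
  M3 = (-0.0965, -0.0965, 0)
Detected image corners:
  c0 = (445.532565, 441.449578) px
  c1 = (549.846955, 406.750447) px
  c2 = (497.209013, 338.093312) px
  c3 = (393.192643, 370.767267) px
Planar DLT: solve 8×8 A·h = b for H (H[2,2]=1):
  H  [+594.08920 +237.58239 +471.84026]
  H  [-129.60596 +332.52967 +388.83247]
  H  [+0.11534 -0.07295 +1.00000]
B = K⁻¹H; ‖b₁‖=0.713465, ‖b₂‖=0.713465; λ = 2/(‖b₁‖+‖b₂‖) = 1.401611, sign → tz>0 ⇒ λ=+1.401611
r₁ = λ·B[:,0] = (+0.90104,-0.40248,+0.16167); r₂ = λ·B[:,1] = (+0.42095,+0.90130,-0.10224)
r₃ = r₁×r₂ = (-0.10456,+0.16018,+0.98154); SVD([r₁ r₂ r₃]) → R = UVᵀ:
  R  [+0.90104 +0.42095 -0.10456]
  R  [-0.40248 +0.90130 +0.16018]
  R  [+0.16167 -0.10224 +0.98154]
t = (+0.25321, +0.41463, +1.40161) m
tr R = 2.783878; θ = arccos((tr R − 1)/2) = 0.469180 rad = 26.882°
axis k = ((R−Rᵀ)₃₂, (R−Rᵀ)₁₃, (R−Rᵀ)₂₁) / (2 sinθ) = (-0.290183, -0.294395, -0.910563)
rvec = θ·k = (-0.136148, -0.138124, -0.427218)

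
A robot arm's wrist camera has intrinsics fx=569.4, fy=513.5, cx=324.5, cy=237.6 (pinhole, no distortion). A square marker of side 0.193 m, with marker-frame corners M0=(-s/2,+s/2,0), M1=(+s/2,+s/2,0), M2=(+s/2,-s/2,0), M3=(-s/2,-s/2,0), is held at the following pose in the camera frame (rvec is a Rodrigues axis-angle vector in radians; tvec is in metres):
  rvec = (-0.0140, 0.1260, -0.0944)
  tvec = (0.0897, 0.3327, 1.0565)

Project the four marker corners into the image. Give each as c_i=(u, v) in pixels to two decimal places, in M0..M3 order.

Intrinsics K: fx=569.4, fy=513.5, cx=324.5, cy=237.6
Marker side s = 0.193 m; corners in marker frame (Z=0):
  M0 = (-0.0965, +0.0965, 0)
  M1 = (+0.0965, +0.0965, 0)
  M2 = (+0.0965, -0.0965, 0)
  M3 = (-0.0965, -0.0965, 0)
rvec = (-0.0140, 0.1260, -0.0944), |rvec| = θ = 0.15806 rad = 9.056°
Rodrigues: sinθ=0.15740, 1−cosθ=0.01247; R = I + sinθ·[k]× + (1−cosθ)·[k]×²:
    [+0.98763 +0.09313 +0.12614]
    [-0.09489 +0.99546 +0.00801]
    [-0.12482 -0.01988 +0.99198]
t = (0.0897, 0.3327, 1.0565) m
M0: Pc = R·M0+t = (+0.00338, +0.43792, +1.06663); u = 569.4·(+0.00338)/1.06663 + 324.5 = 326.3045, v = 513.5·(+0.43792)/1.06663 + 237.6 = 448.4244
M1: Pc = R·M1+t = (+0.19399, +0.41960, +1.04254); u = 569.4·(+0.19399)/1.04254 + 324.5 = 430.4528, v = 513.5·(+0.41960)/1.04254 + 237.6 = 444.2757
M2: Pc = R·M2+t = (+0.17602, +0.22748, +1.04637); u = 569.4·(+0.17602)/1.04637 + 324.5 = 420.2838, v = 513.5·(+0.22748)/1.04637 + 237.6 = 349.2351
M3: Pc = R·M3+t = (-0.01459, +0.24580, +1.07046); u = 569.4·(-0.01459)/1.07046 + 324.5 = 316.7376, v = 513.5·(+0.24580)/1.07046 + 237.6 = 355.5077

c0=(326.30, 448.42) c1=(430.45, 444.28) c2=(420.28, 349.24) c3=(316.74, 355.51)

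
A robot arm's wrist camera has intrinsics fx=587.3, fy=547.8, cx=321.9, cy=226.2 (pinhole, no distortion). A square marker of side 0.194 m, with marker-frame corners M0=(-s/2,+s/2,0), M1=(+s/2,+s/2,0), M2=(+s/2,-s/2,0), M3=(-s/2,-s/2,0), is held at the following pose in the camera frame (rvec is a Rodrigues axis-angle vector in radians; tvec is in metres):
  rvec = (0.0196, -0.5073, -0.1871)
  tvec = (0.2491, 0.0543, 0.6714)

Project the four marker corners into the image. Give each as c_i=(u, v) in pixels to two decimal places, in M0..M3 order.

c0=(491.98, 371.50) c1=(604.92, 325.93) c2=(582.19, 180.97) c3=(463.52, 205.58)

Intrinsics K: fx=587.3, fy=547.8, cx=321.9, cy=226.2
Marker side s = 0.194 m; corners in marker frame (Z=0):
  M0 = (-0.0970, +0.0970, 0)
  M1 = (+0.0970, +0.0970, 0)
  M2 = (+0.0970, -0.0970, 0)
  M3 = (-0.0970, -0.0970, 0)
rvec = (0.0196, -0.5073, -0.1871), |rvec| = θ = 0.54106 rad = 31.000°
Rodrigues: sinθ=0.51504, 1−cosθ=0.14284; R = I + sinθ·[k]× + (1−cosθ)·[k]×²:
    [+0.85735 +0.17325 -0.48470]
    [-0.18296 +0.98273 +0.02765]
    [+0.48112 +0.06497 +0.87424]
t = (0.2491, 0.0543, 0.6714) m
M0: Pc = R·M0+t = (+0.18274, +0.16737, +0.63103); u = 587.3·(+0.18274)/0.63103 + 321.9 = 491.9775, v = 547.8·(+0.16737)/0.63103 + 226.2 = 371.4953
M1: Pc = R·M1+t = (+0.34907, +0.13188, +0.72437); u = 587.3·(+0.34907)/0.72437 + 321.9 = 604.9154, v = 547.8·(+0.13188)/0.72437 + 226.2 = 325.9321
M2: Pc = R·M2+t = (+0.31546, -0.05877, +0.71177); u = 587.3·(+0.31546)/0.71177 + 321.9 = 582.1936, v = 547.8·(-0.05877)/0.71177 + 226.2 = 180.9673
M3: Pc = R·M3+t = (+0.14913, -0.02328, +0.61843); u = 587.3·(+0.14913)/0.61843 + 321.9 = 463.5247, v = 547.8·(-0.02328)/0.61843 + 226.2 = 205.5802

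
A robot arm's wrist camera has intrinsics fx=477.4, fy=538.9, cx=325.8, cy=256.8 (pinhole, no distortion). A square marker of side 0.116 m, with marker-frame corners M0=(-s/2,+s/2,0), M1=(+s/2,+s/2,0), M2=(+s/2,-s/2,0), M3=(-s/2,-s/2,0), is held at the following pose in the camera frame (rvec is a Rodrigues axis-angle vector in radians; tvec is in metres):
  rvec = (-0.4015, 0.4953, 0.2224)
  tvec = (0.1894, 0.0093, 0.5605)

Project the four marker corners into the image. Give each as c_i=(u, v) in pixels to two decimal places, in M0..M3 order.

Intrinsics K: fx=477.4, fy=538.9, cx=325.8, cy=256.8
Marker side s = 0.116 m; corners in marker frame (Z=0):
  M0 = (-0.0580, +0.0580, 0)
  M1 = (+0.0580, +0.0580, 0)
  M2 = (+0.0580, -0.0580, 0)
  M3 = (-0.0580, -0.0580, 0)
rvec = (-0.4015, 0.4953, 0.2224), |rvec| = θ = 0.67527 rad = 38.690°
Rodrigues: sinθ=0.62511, 1−cosθ=0.21946; R = I + sinθ·[k]× + (1−cosθ)·[k]×²:
    [+0.85812 -0.30159 +0.41553]
    [+0.11017 +0.89861 +0.42469]
    [-0.50148 -0.31866 +0.80435]
t = (0.1894, 0.0093, 0.5605) m
M0: Pc = R·M0+t = (+0.12214, +0.05503, +0.57110); u = 477.4·(+0.12214)/0.57110 + 325.8 = 427.8970, v = 538.9·(+0.05503)/0.57110 + 256.8 = 308.7265
M1: Pc = R·M1+t = (+0.22168, +0.06781, +0.51293); u = 477.4·(+0.22168)/0.51293 + 325.8 = 532.1229, v = 538.9·(+0.06781)/0.51293 + 256.8 = 328.0422
M2: Pc = R·M2+t = (+0.25666, -0.03643, +0.54990); u = 477.4·(+0.25666)/0.54990 + 325.8 = 548.6259, v = 538.9·(-0.03643)/0.54990 + 256.8 = 221.0989
M3: Pc = R·M3+t = (+0.15712, -0.04921, +0.60807); u = 477.4·(+0.15712)/0.60807 + 325.8 = 449.1571, v = 538.9·(-0.04921)/0.60807 + 256.8 = 213.1884

c0=(427.90, 308.73) c1=(532.12, 328.04) c2=(548.63, 221.10) c3=(449.16, 213.19)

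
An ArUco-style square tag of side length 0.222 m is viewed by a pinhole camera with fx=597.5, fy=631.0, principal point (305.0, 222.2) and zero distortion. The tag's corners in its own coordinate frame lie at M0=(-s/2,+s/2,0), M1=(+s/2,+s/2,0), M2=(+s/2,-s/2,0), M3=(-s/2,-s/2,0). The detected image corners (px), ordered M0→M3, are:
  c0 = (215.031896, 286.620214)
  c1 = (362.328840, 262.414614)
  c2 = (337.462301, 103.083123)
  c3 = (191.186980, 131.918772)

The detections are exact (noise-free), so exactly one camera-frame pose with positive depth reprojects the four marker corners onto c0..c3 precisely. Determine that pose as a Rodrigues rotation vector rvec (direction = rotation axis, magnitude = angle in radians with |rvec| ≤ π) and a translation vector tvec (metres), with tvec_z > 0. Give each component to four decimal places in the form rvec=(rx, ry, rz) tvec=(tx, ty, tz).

rvec=(0.0017, 0.1189, -0.1630) tvec=(-0.0436, -0.0364, 0.8802)

Intrinsics K: fx=597.5, fy=631.0, cx=305.0, cy=222.2
Marker side s = 0.222 m; corners in marker frame (Z=0):
  M0 = (-0.1110, +0.1110, 0)
  M1 = (+0.1110, +0.1110, 0)
  M2 = (+0.1110, -0.1110, 0)
  M3 = (-0.1110, -0.1110, 0)
Detected image corners:
  c0 = (215.031896, 286.620214) px
  c1 = (362.328840, 262.414614) px
  c2 = (337.462301, 103.083123) px
  c3 = (191.186980, 131.918772) px
Planar DLT: solve 8×8 A·h = b for H (H[2,2]=1):
  H  [+624.04638 +107.17170 +275.39570]
  H  [-145.80800 +705.35048 +196.12801]
  H  [-0.13436 -0.00906 +1.00000]
B = K⁻¹H; ‖b₁‖=1.136054, ‖b₂‖=1.136054; λ = 2/(‖b₁‖+‖b₂‖) = 0.880240, sign → tz>0 ⇒ λ=+0.880240
r₁ = λ·B[:,0] = (+0.97972,-0.16175,-0.11827); r₂ = λ·B[:,1] = (+0.16196,+0.98677,-0.00797)
r₃ = r₁×r₂ = (+0.11799,-0.01134,+0.99295); SVD([r₁ r₂ r₃]) → R = UVᵀ:
  R  [+0.97972 +0.16196 +0.11799]
  R  [-0.16175 +0.98677 -0.01134]
  R  [-0.11827 -0.00797 +0.99295]
t = (-0.04361, -0.03637, +0.88024) m
tr R = 2.959434; θ = arccos((tr R − 1)/2) = 0.201751 rad = 11.560°
axis k = ((R−Rᵀ)₃₂, (R−Rᵀ)₁₃, (R−Rᵀ)₂₁) / (2 sinθ) = (+0.008408, +0.589508, -0.807719)
rvec = θ·k = (+0.001696, +0.118934, -0.162958)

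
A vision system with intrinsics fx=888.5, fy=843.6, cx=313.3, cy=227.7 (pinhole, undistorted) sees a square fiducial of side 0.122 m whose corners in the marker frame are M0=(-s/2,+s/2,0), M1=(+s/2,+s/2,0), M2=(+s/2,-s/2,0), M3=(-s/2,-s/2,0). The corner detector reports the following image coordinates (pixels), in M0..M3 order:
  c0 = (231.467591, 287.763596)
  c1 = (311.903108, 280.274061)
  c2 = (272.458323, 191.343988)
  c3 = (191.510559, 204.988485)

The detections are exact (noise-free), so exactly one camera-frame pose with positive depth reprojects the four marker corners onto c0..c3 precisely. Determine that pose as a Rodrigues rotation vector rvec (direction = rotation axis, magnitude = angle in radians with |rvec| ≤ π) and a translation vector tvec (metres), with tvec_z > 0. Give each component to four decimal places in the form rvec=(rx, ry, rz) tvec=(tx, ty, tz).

Intrinsics K: fx=888.5, fy=843.6, cx=313.3, cy=227.7
Marker side s = 0.122 m; corners in marker frame (Z=0):
  M0 = (-0.0610, +0.0610, 0)
  M1 = (+0.0610, +0.0610, 0)
  M2 = (+0.0610, -0.0610, 0)
  M3 = (-0.0610, -0.0610, 0)
Detected image corners:
  c0 = (231.467591, 287.763596) px
  c1 = (311.903108, 280.274061) px
  c2 = (272.458323, 191.343988) px
  c3 = (191.510559, 204.988485) px
Planar DLT: solve 8×8 A·h = b for H (H[2,2]=1):
  H  [+523.34812 +406.49727 +250.87561]
  H  [-218.25015 +780.42069 +242.11148]
  H  [-0.54805 +0.32168 +1.00000]
B = K⁻¹H; ‖b₁‖=0.961553, ‖b₂‖=0.961553; λ = 2/(‖b₁‖+‖b₂‖) = 1.039984, sign → tz>0 ⇒ λ=+1.039984
r₁ = λ·B[:,0] = (+0.81355,-0.11522,-0.56996); r₂ = λ·B[:,1] = (+0.35784,+0.87180,+0.33454)
r₃ = r₁×r₂ = (+0.45835,-0.47612,+0.75048); SVD([r₁ r₂ r₃]) → R = UVᵀ:
  R  [+0.81355 +0.35784 +0.45835]
  R  [-0.11522 +0.87180 -0.47612]
  R  [-0.56996 +0.33454 +0.75048]
t = (-0.07307, +0.01777, +1.03998) m
tr R = 2.435838; θ = arccos((tr R − 1)/2) = 0.769988 rad = 44.117°
axis k = ((R−Rᵀ)₃₂, (R−Rᵀ)₁₃, (R−Rᵀ)₂₁) / (2 sinθ) = (+0.582265, +0.738593, -0.339776)
rvec = θ·k = (+0.448337, +0.568708, -0.261624)

rvec=(0.4483, 0.5687, -0.2616) tvec=(-0.0731, 0.0178, 1.0400)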